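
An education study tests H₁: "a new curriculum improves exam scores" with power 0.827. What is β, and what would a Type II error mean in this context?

β = 1 - power = 1 - 0.827 = 0.173. A Type II error is failing to reject H₀ when H₀ is false (false negative) — here, failing to conclude that a new curriculum improves exam scores when in fact it is true. Consequence: keeping the old curriculum when the new one would have helped students.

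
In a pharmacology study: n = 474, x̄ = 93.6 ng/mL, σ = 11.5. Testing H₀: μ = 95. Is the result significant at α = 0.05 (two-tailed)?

z = (93.6 - 95)/(11.5/√474) = -2.65. Since |z| > 1.96, significant at α = 0.05.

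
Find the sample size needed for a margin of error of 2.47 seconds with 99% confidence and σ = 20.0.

n = (z*σ/E)² = (2.576×20.0/2.47)² = 435.1 → n = 436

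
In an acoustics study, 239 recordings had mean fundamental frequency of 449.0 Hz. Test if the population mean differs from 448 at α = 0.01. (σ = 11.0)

z = (x̄ - μ₀)/(σ/√n) = (449.0 - 448)/(11.0/√239) = 1.405. Critical value: ±2.576. Since |1.405| ≤ 2.576, Fail to reject H₀.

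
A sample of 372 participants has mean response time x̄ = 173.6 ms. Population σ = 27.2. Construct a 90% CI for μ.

CI = x̄ ± z*(σ/√n) = 173.6 ± 1.645(27.2/√372) = 173.6 ± 2.32 = (171.28, 175.92)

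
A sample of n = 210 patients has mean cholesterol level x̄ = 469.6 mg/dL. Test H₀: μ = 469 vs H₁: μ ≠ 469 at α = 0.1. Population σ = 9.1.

z = (x̄ - μ₀)/(σ/√n) = (469.6 - 469)/(9.1/√210) = 0.955. Critical value: ±1.645. Since |0.955| ≤ 1.645, Fail to reject H₀.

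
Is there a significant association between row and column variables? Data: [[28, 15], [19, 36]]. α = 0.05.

χ² = 9.037. df = 1, critical = 3.841. Reject H₀. Variables are dependent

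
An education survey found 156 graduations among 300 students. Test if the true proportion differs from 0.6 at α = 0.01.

p̂ = 0.52, p₀ = 0.6. z = (p̂ - p₀)/√(p₀(1-p₀)/n) = -2.828. Critical: ±2.576. Reject H₀.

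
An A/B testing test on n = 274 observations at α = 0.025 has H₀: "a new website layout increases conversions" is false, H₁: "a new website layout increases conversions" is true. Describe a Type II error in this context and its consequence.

Type II error: failing to reject H₀ when it is false — concluding that a new website layout increases conversions is not supported when in fact it is. Consequence: discarding a layout that would have improved conversions — lost revenue.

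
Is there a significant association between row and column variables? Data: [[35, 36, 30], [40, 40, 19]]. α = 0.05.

χ² = 2.994. df = 2, critical = 5.991. Fail to reject H₀. No evidence of dependence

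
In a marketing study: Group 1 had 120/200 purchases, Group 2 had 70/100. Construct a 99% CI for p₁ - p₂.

p̂₁ = 0.6, p̂₂ = 0.7. Difference = -0.1. CI = (-0.248, 0.048)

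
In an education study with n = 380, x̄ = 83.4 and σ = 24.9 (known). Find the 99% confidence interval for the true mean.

CI = x̄ ± z*(σ/√n) = 83.4 ± 2.576(24.9/√380) = 83.4 ± 3.29 = (80.11, 86.69)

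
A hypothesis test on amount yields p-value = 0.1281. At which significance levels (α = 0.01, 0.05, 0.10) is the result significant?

p = 0.1281. Not significant at any of the given levels.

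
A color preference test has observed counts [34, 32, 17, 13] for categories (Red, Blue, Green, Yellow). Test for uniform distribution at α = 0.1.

Expected = 24 each. χ² = Σ(O-E)²/E = 13.917. df = 3, critical value = 6.251. Reject H₀.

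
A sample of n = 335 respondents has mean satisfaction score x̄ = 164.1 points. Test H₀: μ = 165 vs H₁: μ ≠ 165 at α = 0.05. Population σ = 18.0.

z = (x̄ - μ₀)/(σ/√n) = (164.1 - 165)/(18.0/√335) = -0.915. Critical value: ±1.96. Since |-0.915| ≤ 1.96, Fail to reject H₀.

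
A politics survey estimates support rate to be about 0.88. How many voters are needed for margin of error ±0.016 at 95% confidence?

n = z²p(1-p)/E² = 1.96²×0.88×0.12/0.016² = 1584.7 → n = 1585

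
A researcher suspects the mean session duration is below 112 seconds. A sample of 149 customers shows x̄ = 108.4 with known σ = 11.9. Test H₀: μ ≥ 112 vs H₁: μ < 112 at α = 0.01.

z = -3.693. Critical value: -2.33. Reject H₀.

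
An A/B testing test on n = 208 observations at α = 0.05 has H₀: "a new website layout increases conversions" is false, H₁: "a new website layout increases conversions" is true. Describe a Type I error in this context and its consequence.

Type I error: rejecting H₀ when it is true — concluding that a new website layout increases conversions when in fact it is not. Consequence: rolling out a layout that doesn't actually help — wasted engineering effort.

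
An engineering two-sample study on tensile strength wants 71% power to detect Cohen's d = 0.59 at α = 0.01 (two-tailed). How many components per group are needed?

z_{α/2} = 2.576, z_β = Φ⁻¹(0.71) = 0.553. For medium effect (d = 0.59): n per group = 2(z_{α/2} + z_β)²/d² = 2(2.576 + 0.553)²/0.59² = 56.3 → 57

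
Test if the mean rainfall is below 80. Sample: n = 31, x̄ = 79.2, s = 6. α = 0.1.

t = (79.2 - 80)/(6/√31) = -0.742, df = 30. Critical t = -1.31. Fail to reject H₀.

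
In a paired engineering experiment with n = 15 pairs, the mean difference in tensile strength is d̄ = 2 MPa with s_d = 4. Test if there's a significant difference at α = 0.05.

t = d̄/(s_d/√n) = 2/(4/√15) = 1.936. df = 14, critical t = ±2.145. Fail to reject H₀.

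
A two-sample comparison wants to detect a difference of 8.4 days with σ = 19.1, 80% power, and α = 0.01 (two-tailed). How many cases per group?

n per group = 2(z_α/2 + z_β)²σ²/d² = 2×(2.576 + 0.84)²×19.1²/8.4² = 120.7 → n = 121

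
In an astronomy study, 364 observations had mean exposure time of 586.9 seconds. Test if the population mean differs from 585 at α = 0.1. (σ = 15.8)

z = (x̄ - μ₀)/(σ/√n) = (586.9 - 585)/(15.8/√364) = 2.294. Critical value: ±1.645. Since |2.294| > 1.645, Reject H₀.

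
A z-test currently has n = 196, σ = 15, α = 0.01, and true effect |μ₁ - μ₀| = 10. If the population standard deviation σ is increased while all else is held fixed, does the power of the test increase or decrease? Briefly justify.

Power decreases: a larger σ inflates the standard error σ/√n, pulling the sampling distribution under H₁ back toward the critical value.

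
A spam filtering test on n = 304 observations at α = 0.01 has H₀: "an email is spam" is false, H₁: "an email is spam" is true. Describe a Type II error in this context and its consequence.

Type II error: failing to reject H₀ when it is false — concluding that an email is spam is not supported when in fact it is. Consequence: a spam email lands in the inbox.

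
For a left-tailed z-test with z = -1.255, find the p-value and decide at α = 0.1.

p = P(Z < -1.255) = Φ(-1.255) ≈ 0.1047. Since p ≥ 0.1, fail to reject H₀ (not significant) at α = 0.1.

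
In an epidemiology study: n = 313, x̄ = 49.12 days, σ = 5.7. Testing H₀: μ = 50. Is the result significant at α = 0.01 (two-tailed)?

z = (49.12 - 50)/(5.7/√313) = -2.731. Since |z| > 2.576, significant at α = 0.01.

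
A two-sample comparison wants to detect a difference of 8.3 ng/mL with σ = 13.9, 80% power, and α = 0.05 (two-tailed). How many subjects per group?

n per group = 2(z_α/2 + z_β)²σ²/d² = 2×(1.96 + 0.84)²×13.9²/8.3² = 44.0 → n = 44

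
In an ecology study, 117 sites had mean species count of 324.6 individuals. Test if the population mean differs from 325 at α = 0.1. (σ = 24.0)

z = (x̄ - μ₀)/(σ/√n) = (324.6 - 325)/(24.0/√117) = -0.18. Critical value: ±1.645. Since |-0.18| ≤ 1.645, Fail to reject H₀.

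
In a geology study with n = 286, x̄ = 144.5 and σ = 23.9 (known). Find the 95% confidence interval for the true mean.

CI = x̄ ± z*(σ/√n) = 144.5 ± 1.96(23.9/√286) = 144.5 ± 2.77 = (141.73, 147.27)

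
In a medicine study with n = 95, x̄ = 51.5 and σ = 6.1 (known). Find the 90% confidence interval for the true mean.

CI = x̄ ± z*(σ/√n) = 51.5 ± 1.645(6.1/√95) = 51.5 ± 1.03 = (50.47, 52.53)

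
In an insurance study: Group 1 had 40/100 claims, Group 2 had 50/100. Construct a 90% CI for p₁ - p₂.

p̂₁ = 0.4, p̂₂ = 0.5. Difference = -0.1. CI = (-0.215, 0.015)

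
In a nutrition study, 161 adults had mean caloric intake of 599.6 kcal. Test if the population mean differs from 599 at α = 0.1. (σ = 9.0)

z = (x̄ - μ₀)/(σ/√n) = (599.6 - 599)/(9.0/√161) = 0.846. Critical value: ±1.645. Since |0.846| ≤ 1.645, Fail to reject H₀.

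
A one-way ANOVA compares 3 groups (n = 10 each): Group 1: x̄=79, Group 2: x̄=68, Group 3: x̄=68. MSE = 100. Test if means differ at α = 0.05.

Grand mean = 71.67. SS_between = 806.67, MS_between = 403.33. F = 4.033, F_crit ≈ 3.354. Reject H₀.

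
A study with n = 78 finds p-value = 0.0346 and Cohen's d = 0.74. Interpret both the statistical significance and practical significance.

Statistically significant (p = 0.0346 < 0.05). Cohen's d = 0.74 indicates a medium effect size. Both statistical and practical significance should be considered.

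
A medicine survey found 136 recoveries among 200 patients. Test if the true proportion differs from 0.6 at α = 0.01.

p̂ = 0.68, p₀ = 0.6. z = (p̂ - p₀)/√(p₀(1-p₀)/n) = 2.309. Critical: ±2.576. Fail to reject H₀.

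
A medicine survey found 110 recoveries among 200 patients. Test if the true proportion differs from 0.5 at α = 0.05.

p̂ = 0.55, p₀ = 0.5. z = (p̂ - p₀)/√(p₀(1-p₀)/n) = 1.414. Critical: ±1.96. Fail to reject H₀.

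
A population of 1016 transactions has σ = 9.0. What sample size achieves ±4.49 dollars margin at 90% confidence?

Without FPC: n₀ = (1.645×9.0/4.49)² = 10.872. With FPC: n = n₀N/(n₀+N-1) = 10.8 → n = 11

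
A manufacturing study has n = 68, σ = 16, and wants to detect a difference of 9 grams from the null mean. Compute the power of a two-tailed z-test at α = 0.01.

SE = σ/√n = 16/√68 = 1.94. Non-centrality λ = d/SE = 9/1.94 = 4.638. Power ≈ Φ(λ - z_{α/2}) = Φ(4.638 - 2.576) = Φ(2.062) = 0.98.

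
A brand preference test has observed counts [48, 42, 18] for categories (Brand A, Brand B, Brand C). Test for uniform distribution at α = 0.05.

Expected = 36 each. χ² = Σ(O-E)²/E = 14.0. df = 2, critical value = 5.991. Reject H₀.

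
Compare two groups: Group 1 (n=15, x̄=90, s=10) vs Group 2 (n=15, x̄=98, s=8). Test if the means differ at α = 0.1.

Pooled sp = 9.06. t = -2.419, df = 28. Critical t = ±1.701. Reject H₀.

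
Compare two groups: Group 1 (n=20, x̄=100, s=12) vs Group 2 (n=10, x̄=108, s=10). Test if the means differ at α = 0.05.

Pooled sp = 11.4. t = -1.813, df = 28. Critical t = ±2.048. Fail to reject H₀.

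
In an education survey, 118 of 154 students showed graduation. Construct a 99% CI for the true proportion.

p̂ = 0.766. CI = p̂ ± z*√(p̂(1-p̂)/n) = (0.678, 0.854)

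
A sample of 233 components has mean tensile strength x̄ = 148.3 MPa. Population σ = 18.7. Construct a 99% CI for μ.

CI = x̄ ± z*(σ/√n) = 148.3 ± 2.576(18.7/√233) = 148.3 ± 3.16 = (145.14, 151.46)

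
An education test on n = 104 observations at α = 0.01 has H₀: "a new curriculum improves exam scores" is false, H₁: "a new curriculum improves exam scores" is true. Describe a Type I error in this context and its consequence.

Type I error: rejecting H₀ when it is true — concluding that a new curriculum improves exam scores when in fact it is not. Consequence: adopting a curriculum that gives no real benefit — disruption for nothing.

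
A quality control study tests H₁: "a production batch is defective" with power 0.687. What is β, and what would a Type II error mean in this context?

β = 1 - power = 1 - 0.687 = 0.313. A Type II error is failing to reject H₀ when H₀ is false (false negative) — here, failing to conclude that a production batch is defective when in fact it is true. Consequence: shipping a defective batch — faulty products reach customers.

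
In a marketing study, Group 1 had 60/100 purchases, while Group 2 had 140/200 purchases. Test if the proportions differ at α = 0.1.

p̂₁ = 0.6, p̂₂ = 0.7, pooled p̂ = 0.667. z = -1.732. Critical: ±1.645. Reject H₀.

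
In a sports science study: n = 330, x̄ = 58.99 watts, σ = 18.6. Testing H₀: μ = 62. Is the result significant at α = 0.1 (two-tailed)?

z = (58.99 - 62)/(18.6/√330) = -2.94. Since |z| > 1.645, significant at α = 0.1.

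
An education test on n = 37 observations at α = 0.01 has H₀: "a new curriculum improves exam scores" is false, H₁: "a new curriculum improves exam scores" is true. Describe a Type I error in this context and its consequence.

Type I error: rejecting H₀ when it is true — concluding that a new curriculum improves exam scores when in fact it is not. Consequence: adopting a curriculum that gives no real benefit — disruption for nothing.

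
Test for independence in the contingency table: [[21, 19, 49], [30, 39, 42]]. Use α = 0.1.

χ² = 6.684. df = 2, critical = 4.605. Reject H₀. Variables are dependent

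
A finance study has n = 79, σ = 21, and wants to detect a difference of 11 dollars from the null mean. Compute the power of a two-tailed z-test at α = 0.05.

SE = σ/√n = 21/√79 = 2.363. Non-centrality λ = d/SE = 11/2.363 = 4.656. Power ≈ Φ(λ - z_{α/2}) = Φ(4.656 - 1.96) = Φ(2.696) = 0.996.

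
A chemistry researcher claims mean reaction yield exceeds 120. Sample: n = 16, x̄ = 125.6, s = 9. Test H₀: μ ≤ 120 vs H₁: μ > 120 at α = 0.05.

t = (125.6 - 120)/(9/√16) = 2.489, df = 15. Critical t = 1.753. Reject H₀.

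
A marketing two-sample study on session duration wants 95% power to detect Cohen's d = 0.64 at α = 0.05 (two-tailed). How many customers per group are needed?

z_{α/2} = 1.96, z_β = Φ⁻¹(0.95) = 1.645. For medium effect (d = 0.64): n per group = 2(z_{α/2} + z_β)²/d² = 2(1.96 + 1.645)²/0.64² = 63.5 → 64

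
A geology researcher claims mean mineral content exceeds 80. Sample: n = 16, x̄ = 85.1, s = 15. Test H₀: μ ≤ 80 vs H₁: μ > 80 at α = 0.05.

t = (85.1 - 80)/(15/√16) = 1.36, df = 15. Critical t = 1.753. Fail to reject H₀.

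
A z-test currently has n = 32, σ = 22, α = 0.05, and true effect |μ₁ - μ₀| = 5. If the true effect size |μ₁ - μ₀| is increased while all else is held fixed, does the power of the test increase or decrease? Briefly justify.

Power increases: a larger true effect increases the non-centrality λ = |μ₁ - μ₀|/(σ/√n).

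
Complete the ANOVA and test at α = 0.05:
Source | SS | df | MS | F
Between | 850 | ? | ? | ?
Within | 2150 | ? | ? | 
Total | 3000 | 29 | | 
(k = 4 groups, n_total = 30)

df_between = 3, df_within = 26. MS_between = 283.33, MS_within = 82.69. F = 3.426, F_crit ≈ 2.975. Reject H₀.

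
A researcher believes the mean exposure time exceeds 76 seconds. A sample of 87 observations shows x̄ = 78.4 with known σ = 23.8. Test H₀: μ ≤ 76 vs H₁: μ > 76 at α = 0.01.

z = 0.941. Critical value: 2.33. Fail to reject H₀.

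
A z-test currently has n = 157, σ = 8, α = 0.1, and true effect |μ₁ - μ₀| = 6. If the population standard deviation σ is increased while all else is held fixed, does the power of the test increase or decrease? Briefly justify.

Power decreases: a larger σ inflates the standard error σ/√n, pulling the sampling distribution under H₁ back toward the critical value.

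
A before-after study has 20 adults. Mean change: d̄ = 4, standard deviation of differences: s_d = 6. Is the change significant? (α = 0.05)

t = d̄/(s_d/√n) = 4/(6/√20) = 2.981. df = 19, critical t = ±2.093. Reject H₀.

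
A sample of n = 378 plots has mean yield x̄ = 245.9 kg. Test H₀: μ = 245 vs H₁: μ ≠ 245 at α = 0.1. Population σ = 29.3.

z = (x̄ - μ₀)/(σ/√n) = (245.9 - 245)/(29.3/√378) = 0.597. Critical value: ±1.645. Since |0.597| ≤ 1.645, Fail to reject H₀.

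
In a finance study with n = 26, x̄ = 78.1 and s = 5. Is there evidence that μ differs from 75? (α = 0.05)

t = (x̄ - μ₀)/(s/√n) = (78.1 - 75)/(5/√26) = 3.161. df = 25, critical t = ±2.06. Reject H₀.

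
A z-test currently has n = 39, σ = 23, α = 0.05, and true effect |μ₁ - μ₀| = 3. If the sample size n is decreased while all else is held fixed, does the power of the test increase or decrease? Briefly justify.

Power decreases: a smaller n inflates the standard error σ/√n, pulling the sampling distribution under H₁ back toward the critical value.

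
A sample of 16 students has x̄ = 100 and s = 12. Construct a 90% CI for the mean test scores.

CI = x̄ ± t*(s/√n) = 100 ± 1.753(12/√16) = (94.74, 105.26)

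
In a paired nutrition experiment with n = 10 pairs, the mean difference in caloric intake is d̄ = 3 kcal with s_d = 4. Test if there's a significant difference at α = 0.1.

t = d̄/(s_d/√n) = 3/(4/√10) = 2.372. df = 9, critical t = ±1.833. Reject H₀.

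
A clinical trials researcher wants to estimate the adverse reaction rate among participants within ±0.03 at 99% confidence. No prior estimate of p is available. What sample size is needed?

Conservative approach: use p = 0.5 (maximizes p(1-p) = 0.25). n = z²(0.25)/E² = 2.576²×0.25/0.03² = 1843.3 → n = 1844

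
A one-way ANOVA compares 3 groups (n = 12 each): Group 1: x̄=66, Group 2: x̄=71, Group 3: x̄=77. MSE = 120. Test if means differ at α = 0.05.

Grand mean = 71.33. SS_between = 728.0, MS_between = 364.0. F = 3.033, F_crit ≈ 3.285. Fail to reject H₀.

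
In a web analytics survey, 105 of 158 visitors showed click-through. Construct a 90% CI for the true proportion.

p̂ = 0.665. CI = p̂ ± z*√(p̂(1-p̂)/n) = (0.603, 0.726)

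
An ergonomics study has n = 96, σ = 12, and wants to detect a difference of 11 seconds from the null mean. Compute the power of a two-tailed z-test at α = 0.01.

SE = σ/√n = 12/√96 = 1.225. Non-centrality λ = d/SE = 11/1.225 = 8.981. Power ≈ Φ(λ - z_{α/2}) = Φ(8.981 - 2.576) = Φ(6.405) = 1.0.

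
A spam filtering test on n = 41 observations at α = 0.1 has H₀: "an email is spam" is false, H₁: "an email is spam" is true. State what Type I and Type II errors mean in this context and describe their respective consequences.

Type I (false positive): concluding that an email is spam when it is not — a legitimate email is sent to the spam folder and the user misses it. Type II (false negative): failing to conclude that an email is spam when it is — a spam email lands in the inbox. Which is costlier depends on domain priorities and is a judgement call rather than a statistical fact.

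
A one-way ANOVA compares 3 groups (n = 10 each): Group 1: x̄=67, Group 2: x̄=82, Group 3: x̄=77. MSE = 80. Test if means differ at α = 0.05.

Grand mean = 75.33. SS_between = 1166.67, MS_between = 583.33. F = 7.292, F_crit ≈ 3.354. Reject H₀.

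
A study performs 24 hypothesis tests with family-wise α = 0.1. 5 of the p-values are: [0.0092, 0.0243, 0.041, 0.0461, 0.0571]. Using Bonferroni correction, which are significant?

Bonferroni α = 0.1/24 = 0.00417. None of the given p-values are significant.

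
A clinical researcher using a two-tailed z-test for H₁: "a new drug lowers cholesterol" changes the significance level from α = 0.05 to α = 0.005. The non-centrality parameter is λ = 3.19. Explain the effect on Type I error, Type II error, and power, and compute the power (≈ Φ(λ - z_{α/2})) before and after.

Decreasing α from 0.05 to 0.005:
• Type I error rate decreases (α is the Type I rate by definition).
• Critical value moves from z_{α/2} = 1.96 to 2.807, so power = Φ(λ - z_{α/2}) goes from Φ(3.19 - 1.96) = 0.891 to Φ(3.19 - 2.807) = 0.649.
• Type II error rate β = 1 - power therefore increases (0.109 → 0.351).
Appropriate when false positives are costly — here, approving an ineffective drug — patients take a useless medication and may skip effective alternatives.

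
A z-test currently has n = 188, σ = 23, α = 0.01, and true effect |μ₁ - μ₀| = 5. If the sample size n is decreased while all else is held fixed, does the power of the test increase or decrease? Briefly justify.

Power decreases: a smaller n inflates the standard error σ/√n, pulling the sampling distribution under H₁ back toward the critical value.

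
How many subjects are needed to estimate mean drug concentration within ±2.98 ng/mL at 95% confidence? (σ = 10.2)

n = (z*σ/E)² = (1.96×10.2/2.98)² = 45.01 → n = 46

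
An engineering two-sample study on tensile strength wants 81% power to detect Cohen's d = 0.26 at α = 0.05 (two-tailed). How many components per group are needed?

z_{α/2} = 1.96, z_β = Φ⁻¹(0.81) = 0.878. For small effect (d = 0.26): n per group = 2(z_{α/2} + z_β)²/d² = 2(1.96 + 0.878)²/0.26² = 238.3 → 239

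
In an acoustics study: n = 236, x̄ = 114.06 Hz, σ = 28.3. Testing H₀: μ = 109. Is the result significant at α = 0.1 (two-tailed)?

z = (114.06 - 109)/(28.3/√236) = 2.747. Since |z| > 1.645, significant at α = 0.1.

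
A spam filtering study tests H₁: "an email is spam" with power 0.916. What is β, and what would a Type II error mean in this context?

β = 1 - power = 1 - 0.916 = 0.084. A Type II error is failing to reject H₀ when H₀ is false (false negative) — here, failing to conclude that an email is spam when in fact it is true. Consequence: a spam email lands in the inbox.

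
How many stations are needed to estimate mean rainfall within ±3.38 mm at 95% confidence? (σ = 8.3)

n = (z*σ/E)² = (1.96×8.3/3.38)² = 23.2 → n = 24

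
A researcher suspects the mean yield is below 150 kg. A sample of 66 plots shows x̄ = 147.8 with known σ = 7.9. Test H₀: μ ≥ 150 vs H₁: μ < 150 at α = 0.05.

z = -2.262. Critical value: -1.645. Reject H₀.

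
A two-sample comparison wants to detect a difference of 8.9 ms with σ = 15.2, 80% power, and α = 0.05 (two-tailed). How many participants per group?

n per group = 2(z_α/2 + z_β)²σ²/d² = 2×(1.96 + 0.84)²×15.2²/8.9² = 45.7 → n = 46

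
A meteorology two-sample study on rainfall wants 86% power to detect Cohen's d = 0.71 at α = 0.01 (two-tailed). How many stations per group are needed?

z_{α/2} = 2.576, z_β = Φ⁻¹(0.86) = 1.08. For medium effect (d = 0.71): n per group = 2(z_{α/2} + z_β)²/d² = 2(2.576 + 1.08)²/0.71² = 53.03 → 54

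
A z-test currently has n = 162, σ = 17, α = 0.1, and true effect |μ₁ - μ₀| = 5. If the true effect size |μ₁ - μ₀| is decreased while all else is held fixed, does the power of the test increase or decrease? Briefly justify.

Power decreases: a smaller true effect decreases the non-centrality λ = |μ₁ - μ₀|/(σ/√n).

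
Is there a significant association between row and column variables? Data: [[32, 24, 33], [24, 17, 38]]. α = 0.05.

χ² = 2.102. df = 2, critical = 5.991. Fail to reject H₀. No evidence of dependence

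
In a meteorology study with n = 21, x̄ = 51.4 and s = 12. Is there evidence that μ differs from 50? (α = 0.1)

t = (x̄ - μ₀)/(s/√n) = (51.4 - 50)/(12/√21) = 0.535. df = 20, critical t = ±1.725. Fail to reject H₀.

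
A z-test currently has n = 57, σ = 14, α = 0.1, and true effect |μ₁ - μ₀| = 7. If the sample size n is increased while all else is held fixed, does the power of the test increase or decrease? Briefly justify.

Power increases: a larger n shrinks the standard error σ/√n, moving the sampling distribution under H₁ further from the critical value.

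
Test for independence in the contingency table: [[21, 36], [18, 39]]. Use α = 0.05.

χ² = 0.351. df = 1, critical = 3.841. Fail to reject H₀. No evidence of dependence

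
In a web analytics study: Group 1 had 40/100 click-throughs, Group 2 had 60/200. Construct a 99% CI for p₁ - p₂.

p̂₁ = 0.4, p̂₂ = 0.3. Difference = 0.1. CI = (-0.051, 0.251)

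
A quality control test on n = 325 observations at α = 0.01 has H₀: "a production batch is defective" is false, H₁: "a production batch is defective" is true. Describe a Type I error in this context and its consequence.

Type I error: rejecting H₀ when it is true — concluding that a production batch is defective when in fact it is not. Consequence: scrapping a good batch — wasted material and cost for no reason.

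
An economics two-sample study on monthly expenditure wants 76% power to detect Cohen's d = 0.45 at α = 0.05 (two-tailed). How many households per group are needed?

z_{α/2} = 1.96, z_β = Φ⁻¹(0.76) = 0.706. For small effect (d = 0.45): n per group = 2(z_{α/2} + z_β)²/d² = 2(1.96 + 0.706)²/0.45² = 70.2 → 71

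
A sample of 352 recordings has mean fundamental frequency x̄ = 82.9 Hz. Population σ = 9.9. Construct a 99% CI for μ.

CI = x̄ ± z*(σ/√n) = 82.9 ± 2.576(9.9/√352) = 82.9 ± 1.36 = (81.54, 84.26)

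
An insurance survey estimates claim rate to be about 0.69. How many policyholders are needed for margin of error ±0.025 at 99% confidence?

n = z²p(1-p)/E² = 2.576²×0.69×0.31/0.025² = 2271.03 → n = 2272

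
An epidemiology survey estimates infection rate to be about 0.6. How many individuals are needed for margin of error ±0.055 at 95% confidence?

n = z²p(1-p)/E² = 1.96²×0.6×0.4/0.055² = 304.8 → n = 305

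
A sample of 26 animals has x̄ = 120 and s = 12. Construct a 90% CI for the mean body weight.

CI = x̄ ± t*(s/√n) = 120 ± 1.708(12/√26) = (115.98, 124.02)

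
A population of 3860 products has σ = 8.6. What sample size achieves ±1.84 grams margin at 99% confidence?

Without FPC: n₀ = (2.576×8.6/1.84)² = 144.962. With FPC: n = n₀N/(n₀+N-1) = 139.7 → n = 140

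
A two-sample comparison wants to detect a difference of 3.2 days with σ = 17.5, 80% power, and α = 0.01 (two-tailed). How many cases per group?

n per group = 2(z_α/2 + z_β)²σ²/d² = 2×(2.576 + 0.84)²×17.5²/3.2² = 698.0 → n = 698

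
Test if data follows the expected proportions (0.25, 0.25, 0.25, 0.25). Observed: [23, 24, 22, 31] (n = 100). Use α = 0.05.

Expected: [25.0, 25.0, 25.0, 25.0]. χ² = 2.0. df = 3, critical = 7.815. Fail to reject H₀.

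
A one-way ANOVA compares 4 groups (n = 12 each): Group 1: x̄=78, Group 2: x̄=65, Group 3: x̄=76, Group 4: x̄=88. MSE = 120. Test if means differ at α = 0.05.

Grand mean = 76.75. SS_between = 3201.0, MS_between = 1067.0. F = 8.892, F_crit ≈ 2.816. Reject H₀.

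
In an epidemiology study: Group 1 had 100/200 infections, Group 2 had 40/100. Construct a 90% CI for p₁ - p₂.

p̂₁ = 0.5, p̂₂ = 0.4. Difference = 0.1. CI = (0.001, 0.199)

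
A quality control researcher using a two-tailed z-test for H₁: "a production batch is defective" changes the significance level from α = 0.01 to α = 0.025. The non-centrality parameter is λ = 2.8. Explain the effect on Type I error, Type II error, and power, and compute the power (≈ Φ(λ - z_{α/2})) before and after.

Increasing α from 0.01 to 0.025:
• Type I error rate increases (α is the Type I rate by definition).
• Critical value moves from z_{α/2} = 2.576 to 2.241, so power = Φ(λ - z_{α/2}) goes from Φ(2.8 - 2.576) = 0.589 to Φ(2.8 - 2.241) = 0.712.
• Type II error rate β = 1 - power therefore decreases (0.411 → 0.288).
Appropriate when false negatives are costly — here, shipping a defective batch — faulty products reach customers.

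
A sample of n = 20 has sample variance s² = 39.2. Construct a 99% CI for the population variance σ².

df = 19. χ²_{0.005} = 38.582, χ²_{0.995} = 6.844. CI for σ² = ((n-1)s²/χ²_{α/2}, (n-1)s²/χ²_{1-α/2}) = (19·39.2/38.582, 19·39.2/6.844) = (19.3, 108.83)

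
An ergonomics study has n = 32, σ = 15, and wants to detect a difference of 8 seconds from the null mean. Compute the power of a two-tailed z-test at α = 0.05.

SE = σ/√n = 15/√32 = 2.652. Non-centrality λ = d/SE = 8/2.652 = 3.017. Power ≈ Φ(λ - z_{α/2}) = Φ(3.017 - 1.96) = Φ(1.057) = 0.855.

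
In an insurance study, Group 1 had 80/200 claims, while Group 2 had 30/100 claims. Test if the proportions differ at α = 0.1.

p̂₁ = 0.4, p̂₂ = 0.3, pooled p̂ = 0.367. z = 1.694. Critical: ±1.645. Reject H₀.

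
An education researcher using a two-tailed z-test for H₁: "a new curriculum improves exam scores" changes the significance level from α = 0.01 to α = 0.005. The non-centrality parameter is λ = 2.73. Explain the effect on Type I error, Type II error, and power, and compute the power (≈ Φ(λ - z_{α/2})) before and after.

Decreasing α from 0.01 to 0.005:
• Type I error rate decreases (α is the Type I rate by definition).
• Critical value moves from z_{α/2} = 2.576 to 2.807, so power = Φ(λ - z_{α/2}) goes from Φ(2.73 - 2.576) = 0.561 to Φ(2.73 - 2.807) = 0.469.
• Type II error rate β = 1 - power therefore increases (0.439 → 0.531).
Appropriate when false positives are costly — here, adopting a curriculum that gives no real benefit — disruption for nothing.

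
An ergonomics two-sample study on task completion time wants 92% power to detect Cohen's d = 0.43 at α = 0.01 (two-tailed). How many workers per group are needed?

z_{α/2} = 2.576, z_β = Φ⁻¹(0.92) = 1.405. For small effect (d = 0.43): n per group = 2(z_{α/2} + z_β)²/d² = 2(2.576 + 1.405)²/0.43² = 171.4 → 172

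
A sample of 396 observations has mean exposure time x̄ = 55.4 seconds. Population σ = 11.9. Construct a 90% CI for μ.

CI = x̄ ± z*(σ/√n) = 55.4 ± 1.645(11.9/√396) = 55.4 ± 0.98 = (54.42, 56.38)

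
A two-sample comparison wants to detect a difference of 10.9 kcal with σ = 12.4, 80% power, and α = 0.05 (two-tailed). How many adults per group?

n per group = 2(z_α/2 + z_β)²σ²/d² = 2×(1.96 + 0.84)²×12.4²/10.9² = 20.3 → n = 21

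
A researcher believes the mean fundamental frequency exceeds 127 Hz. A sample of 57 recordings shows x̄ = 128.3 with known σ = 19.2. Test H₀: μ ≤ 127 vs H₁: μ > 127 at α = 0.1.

z = 0.511. Critical value: 1.28. Fail to reject H₀.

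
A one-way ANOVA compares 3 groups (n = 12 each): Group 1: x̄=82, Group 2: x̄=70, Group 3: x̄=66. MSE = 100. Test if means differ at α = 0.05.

Grand mean = 72.67. SS_between = 1664.0, MS_between = 832.0. F = 8.32, F_crit ≈ 3.285. Reject H₀.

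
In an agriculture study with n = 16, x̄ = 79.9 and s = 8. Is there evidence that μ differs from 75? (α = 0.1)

t = (x̄ - μ₀)/(s/√n) = (79.9 - 75)/(8/√16) = 2.45. df = 15, critical t = ±1.753. Reject H₀.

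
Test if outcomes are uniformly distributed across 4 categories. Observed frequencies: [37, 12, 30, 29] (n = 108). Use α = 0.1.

Expected = 27 each. χ² = Σ(O-E)²/E = 12.519. df = 3, critical value = 6.251. Reject H₀.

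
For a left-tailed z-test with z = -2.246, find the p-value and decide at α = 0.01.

p = P(Z < -2.246) = Φ(-2.246) ≈ 0.0124. Since p ≥ 0.01, fail to reject H₀ (not significant) at α = 0.01.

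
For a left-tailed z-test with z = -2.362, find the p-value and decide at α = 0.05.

p = P(Z < -2.362) = Φ(-2.362) ≈ 0.0091. Since p < 0.05, reject H₀ (significant) at α = 0.05.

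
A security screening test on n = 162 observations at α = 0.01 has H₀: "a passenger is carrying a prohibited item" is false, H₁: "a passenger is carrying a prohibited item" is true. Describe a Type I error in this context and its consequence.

Type I error: rejecting H₀ when it is true — concluding that a passenger is carrying a prohibited item when in fact it is not. Consequence: detaining an innocent passenger — delay and inconvenience.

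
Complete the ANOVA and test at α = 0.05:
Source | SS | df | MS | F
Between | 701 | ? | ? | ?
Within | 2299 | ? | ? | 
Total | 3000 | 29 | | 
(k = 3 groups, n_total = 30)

df_between = 2, df_within = 27. MS_between = 350.5, MS_within = 85.15. F = 4.116, F_crit ≈ 3.354. Reject H₀.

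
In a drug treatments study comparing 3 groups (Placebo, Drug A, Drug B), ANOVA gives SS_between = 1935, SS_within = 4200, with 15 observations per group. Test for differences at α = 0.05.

df_between = 2, df_within = 42. F = MS_between/MS_within = 967.5/100.0 = 9.675. F_crit ≈ 3.22. Reject H₀. At least one mean differs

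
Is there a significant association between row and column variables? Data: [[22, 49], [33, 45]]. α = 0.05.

χ² = 2.046. df = 1, critical = 3.841. Fail to reject H₀. No evidence of dependence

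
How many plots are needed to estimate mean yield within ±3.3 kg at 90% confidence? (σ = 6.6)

n = (z*σ/E)² = (1.645×6.6/3.3)² = 10.8 → n = 11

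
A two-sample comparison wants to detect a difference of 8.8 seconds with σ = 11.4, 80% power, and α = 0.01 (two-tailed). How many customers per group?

n per group = 2(z_α/2 + z_β)²σ²/d² = 2×(2.576 + 0.84)²×11.4²/8.8² = 39.2 → n = 40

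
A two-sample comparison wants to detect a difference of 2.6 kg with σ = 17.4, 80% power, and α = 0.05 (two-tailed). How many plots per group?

n per group = 2(z_α/2 + z_β)²σ²/d² = 2×(1.96 + 0.84)²×17.4²/2.6² = 702.3 → n = 703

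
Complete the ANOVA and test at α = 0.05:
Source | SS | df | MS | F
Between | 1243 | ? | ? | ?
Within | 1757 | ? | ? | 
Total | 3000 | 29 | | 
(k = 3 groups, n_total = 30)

df_between = 2, df_within = 27. MS_between = 621.5, MS_within = 65.07. F = 9.551, F_crit ≈ 3.354. Reject H₀.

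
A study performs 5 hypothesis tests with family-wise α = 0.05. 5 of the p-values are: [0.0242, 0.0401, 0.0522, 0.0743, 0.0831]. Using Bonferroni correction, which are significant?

Bonferroni α = 0.05/5 = 0.01. None of the given p-values are significant.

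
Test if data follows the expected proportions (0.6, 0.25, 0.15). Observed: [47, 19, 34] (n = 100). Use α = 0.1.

Expected: [60.0, 25.0, 15.0]. χ² = 28.323. df = 2, critical = 4.605. Reject H₀.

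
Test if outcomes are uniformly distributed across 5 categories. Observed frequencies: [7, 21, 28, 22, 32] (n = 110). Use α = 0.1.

Expected = 22 each. χ² = Σ(O-E)²/E = 16.455. df = 4, critical value = 7.779. Reject H₀.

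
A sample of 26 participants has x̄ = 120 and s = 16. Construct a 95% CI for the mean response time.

CI = x̄ ± t*(s/√n) = 120 ± 2.06(16/√26) = (113.54, 126.46)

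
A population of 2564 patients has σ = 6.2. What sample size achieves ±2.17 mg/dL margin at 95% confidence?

Without FPC: n₀ = (1.96×6.2/2.17)² = 31.36. With FPC: n = n₀N/(n₀+N-1) = 31.0 → n = 31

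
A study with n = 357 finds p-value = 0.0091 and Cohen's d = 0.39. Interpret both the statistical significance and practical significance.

Statistically significant (p = 0.0091 < 0.05). Cohen's d = 0.39 indicates a small effect size. Both statistical and practical significance should be considered.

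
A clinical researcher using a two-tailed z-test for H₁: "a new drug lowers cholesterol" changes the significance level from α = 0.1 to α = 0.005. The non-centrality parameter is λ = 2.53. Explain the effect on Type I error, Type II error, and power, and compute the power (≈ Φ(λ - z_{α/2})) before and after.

Decreasing α from 0.1 to 0.005:
• Type I error rate decreases (α is the Type I rate by definition).
• Critical value moves from z_{α/2} = 1.645 to 2.807, so power = Φ(λ - z_{α/2}) goes from Φ(2.53 - 1.645) = 0.812 to Φ(2.53 - 2.807) = 0.391.
• Type II error rate β = 1 - power therefore increases (0.188 → 0.609).
Appropriate when false positives are costly — here, approving an ineffective drug — patients take a useless medication and may skip effective alternatives.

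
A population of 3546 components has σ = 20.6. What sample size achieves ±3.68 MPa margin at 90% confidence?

Without FPC: n₀ = (1.645×20.6/3.68)² = 84.795. With FPC: n = n₀N/(n₀+N-1) = 82.8 → n = 83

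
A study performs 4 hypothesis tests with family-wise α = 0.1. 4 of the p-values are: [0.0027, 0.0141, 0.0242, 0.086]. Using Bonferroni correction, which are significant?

Bonferroni α = 0.1/4 = 0.025. Significant p-values: [0.0027, 0.0141, 0.0242]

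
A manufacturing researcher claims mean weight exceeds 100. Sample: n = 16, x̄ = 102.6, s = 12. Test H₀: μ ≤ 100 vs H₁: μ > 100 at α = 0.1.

t = (102.6 - 100)/(12/√16) = 0.867, df = 15. Critical t = 1.341. Fail to reject H₀.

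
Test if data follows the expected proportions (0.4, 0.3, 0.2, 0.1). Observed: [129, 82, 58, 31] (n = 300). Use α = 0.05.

Expected: [120.0, 90.0, 60.0, 30.0]. χ² = 1.486. df = 3, critical = 7.815. Fail to reject H₀.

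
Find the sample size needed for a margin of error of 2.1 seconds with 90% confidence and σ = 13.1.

n = (z*σ/E)² = (1.645×13.1/2.1)² = 105.3 → n = 106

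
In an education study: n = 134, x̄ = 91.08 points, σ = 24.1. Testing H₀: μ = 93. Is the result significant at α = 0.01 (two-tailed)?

z = (91.08 - 93)/(24.1/√134) = -0.922. Since |z| ≤ 2.576, not significant at α = 0.01.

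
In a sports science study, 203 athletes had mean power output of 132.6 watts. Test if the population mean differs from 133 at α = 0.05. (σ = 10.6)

z = (x̄ - μ₀)/(σ/√n) = (132.6 - 133)/(10.6/√203) = -0.538. Critical value: ±1.96. Since |-0.538| ≤ 1.96, Fail to reject H₀.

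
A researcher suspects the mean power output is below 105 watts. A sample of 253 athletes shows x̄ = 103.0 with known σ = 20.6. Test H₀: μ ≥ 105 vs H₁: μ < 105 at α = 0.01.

z = -1.544. Critical value: -2.33. Fail to reject H₀.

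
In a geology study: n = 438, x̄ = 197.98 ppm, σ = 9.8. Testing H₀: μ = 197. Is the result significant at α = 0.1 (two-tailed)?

z = (197.98 - 197)/(9.8/√438) = 2.093. Since |z| > 1.645, significant at α = 0.1.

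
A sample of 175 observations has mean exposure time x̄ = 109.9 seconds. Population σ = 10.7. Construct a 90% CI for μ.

CI = x̄ ± z*(σ/√n) = 109.9 ± 1.645(10.7/√175) = 109.9 ± 1.33 = (108.57, 111.23)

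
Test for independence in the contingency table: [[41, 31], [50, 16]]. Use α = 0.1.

χ² = 5.427. df = 1, critical = 2.706. Reject H₀. Variables are dependent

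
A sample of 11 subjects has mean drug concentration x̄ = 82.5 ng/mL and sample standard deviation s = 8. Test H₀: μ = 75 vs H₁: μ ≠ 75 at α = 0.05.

t = (x̄ - μ₀)/(s/√n) = (82.5 - 75)/(8/√11) = 3.109. df = 10, critical t = ±2.228. Reject H₀.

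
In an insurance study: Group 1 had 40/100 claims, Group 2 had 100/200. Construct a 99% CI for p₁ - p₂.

p̂₁ = 0.4, p̂₂ = 0.5. Difference = -0.1. CI = (-0.256, 0.056)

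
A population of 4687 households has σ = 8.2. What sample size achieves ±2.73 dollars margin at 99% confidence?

Without FPC: n₀ = (2.576×8.2/2.73)² = 59.868. With FPC: n = n₀N/(n₀+N-1) = 59.1 → n = 60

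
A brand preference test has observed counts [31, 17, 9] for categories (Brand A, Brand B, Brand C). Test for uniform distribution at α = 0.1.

Expected = 19 each. χ² = Σ(O-E)²/E = 13.053. df = 2, critical value = 4.605. Reject H₀.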